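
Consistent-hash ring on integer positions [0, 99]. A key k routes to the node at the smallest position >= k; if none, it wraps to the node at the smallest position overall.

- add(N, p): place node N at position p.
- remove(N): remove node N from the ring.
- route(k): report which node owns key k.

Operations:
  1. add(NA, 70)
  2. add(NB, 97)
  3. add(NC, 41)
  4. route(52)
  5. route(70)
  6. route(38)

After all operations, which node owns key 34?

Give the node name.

Op 1: add NA@70 -> ring=[70:NA]
Op 2: add NB@97 -> ring=[70:NA,97:NB]
Op 3: add NC@41 -> ring=[41:NC,70:NA,97:NB]
Op 4: route key 52: smallest pos >= 52 is 70 -> NA
Op 5: route key 70: smallest pos >= 70 is 70 -> NA
Op 6: route key 38: smallest pos >= 38 is 41 -> NC
Final route key 34: smallest pos >= 34 is 41 -> NC

Answer: NC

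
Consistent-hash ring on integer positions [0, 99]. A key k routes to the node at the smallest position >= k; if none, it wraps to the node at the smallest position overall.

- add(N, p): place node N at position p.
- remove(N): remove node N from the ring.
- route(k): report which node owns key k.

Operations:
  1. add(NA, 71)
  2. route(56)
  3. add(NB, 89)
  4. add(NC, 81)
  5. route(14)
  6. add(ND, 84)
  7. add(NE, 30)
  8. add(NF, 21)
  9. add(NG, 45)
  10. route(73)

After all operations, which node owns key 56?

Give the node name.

Op 1: add NA@71 -> ring=[71:NA]
Op 2: route key 56: smallest pos >= 56 is 71 -> NA
Op 3: add NB@89 -> ring=[71:NA,89:NB]
Op 4: add NC@81 -> ring=[71:NA,81:NC,89:NB]
Op 5: route key 14: smallest pos >= 14 is 71 -> NA
Op 6: add ND@84 -> ring=[71:NA,81:NC,84:ND,89:NB]
Op 7: add NE@30 -> ring=[30:NE,71:NA,81:NC,84:ND,89:NB]
Op 8: add NF@21 -> ring=[21:NF,30:NE,71:NA,81:NC,84:ND,89:NB]
Op 9: add NG@45 -> ring=[21:NF,30:NE,45:NG,71:NA,81:NC,84:ND,89:NB]
Op 10: route key 73: smallest pos >= 73 is 81 -> NC
Final route key 56: smallest pos >= 56 is 71 -> NA

Answer: NA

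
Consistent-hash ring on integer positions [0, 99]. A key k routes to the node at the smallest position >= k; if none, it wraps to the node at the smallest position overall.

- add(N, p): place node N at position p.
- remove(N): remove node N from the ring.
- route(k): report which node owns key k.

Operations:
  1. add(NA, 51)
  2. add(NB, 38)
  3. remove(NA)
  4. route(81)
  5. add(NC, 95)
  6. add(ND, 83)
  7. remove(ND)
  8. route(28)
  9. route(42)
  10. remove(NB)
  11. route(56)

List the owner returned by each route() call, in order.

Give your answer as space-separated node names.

Op 1: add NA@51 -> ring=[51:NA]
Op 2: add NB@38 -> ring=[38:NB,51:NA]
Op 3: remove NA -> ring=[38:NB]
Op 4: route key 81: none >= 81, wrap to smallest pos 38 -> NB
Op 5: add NC@95 -> ring=[38:NB,95:NC]
Op 6: add ND@83 -> ring=[38:NB,83:ND,95:NC]
Op 7: remove ND -> ring=[38:NB,95:NC]
Op 8: route key 28: smallest pos >= 28 is 38 -> NB
Op 9: route key 42: smallest pos >= 42 is 95 -> NC
Op 10: remove NB -> ring=[95:NC]
Op 11: route key 56: smallest pos >= 56 is 95 -> NC

Answer: NB NB NC NC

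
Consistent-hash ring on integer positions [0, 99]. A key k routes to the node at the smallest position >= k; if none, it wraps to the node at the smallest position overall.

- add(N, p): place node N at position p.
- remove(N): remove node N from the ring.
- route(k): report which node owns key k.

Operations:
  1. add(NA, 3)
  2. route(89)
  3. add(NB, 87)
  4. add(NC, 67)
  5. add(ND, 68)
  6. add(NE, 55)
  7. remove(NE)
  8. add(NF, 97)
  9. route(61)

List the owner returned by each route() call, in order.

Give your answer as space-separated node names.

Answer: NA NC

Derivation:
Op 1: add NA@3 -> ring=[3:NA]
Op 2: route key 89: none >= 89, wrap to smallest pos 3 -> NA
Op 3: add NB@87 -> ring=[3:NA,87:NB]
Op 4: add NC@67 -> ring=[3:NA,67:NC,87:NB]
Op 5: add ND@68 -> ring=[3:NA,67:NC,68:ND,87:NB]
Op 6: add NE@55 -> ring=[3:NA,55:NE,67:NC,68:ND,87:NB]
Op 7: remove NE -> ring=[3:NA,67:NC,68:ND,87:NB]
Op 8: add NF@97 -> ring=[3:NA,67:NC,68:ND,87:NB,97:NF]
Op 9: route key 61: smallest pos >= 61 is 67 -> NC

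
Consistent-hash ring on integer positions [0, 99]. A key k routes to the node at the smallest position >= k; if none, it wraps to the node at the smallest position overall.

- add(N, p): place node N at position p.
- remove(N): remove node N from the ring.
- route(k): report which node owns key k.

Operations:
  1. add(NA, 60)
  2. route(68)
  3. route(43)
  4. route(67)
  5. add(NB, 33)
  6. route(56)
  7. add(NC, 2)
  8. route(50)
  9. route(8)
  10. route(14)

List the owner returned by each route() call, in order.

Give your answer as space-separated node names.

Op 1: add NA@60 -> ring=[60:NA]
Op 2: route key 68: none >= 68, wrap to smallest pos 60 -> NA
Op 3: route key 43: smallest pos >= 43 is 60 -> NA
Op 4: route key 67: none >= 67, wrap to smallest pos 60 -> NA
Op 5: add NB@33 -> ring=[33:NB,60:NA]
Op 6: route key 56: smallest pos >= 56 is 60 -> NA
Op 7: add NC@2 -> ring=[2:NC,33:NB,60:NA]
Op 8: route key 50: smallest pos >= 50 is 60 -> NA
Op 9: route key 8: smallest pos >= 8 is 33 -> NB
Op 10: route key 14: smallest pos >= 14 is 33 -> NB

Answer: NA NA NA NA NA NB NB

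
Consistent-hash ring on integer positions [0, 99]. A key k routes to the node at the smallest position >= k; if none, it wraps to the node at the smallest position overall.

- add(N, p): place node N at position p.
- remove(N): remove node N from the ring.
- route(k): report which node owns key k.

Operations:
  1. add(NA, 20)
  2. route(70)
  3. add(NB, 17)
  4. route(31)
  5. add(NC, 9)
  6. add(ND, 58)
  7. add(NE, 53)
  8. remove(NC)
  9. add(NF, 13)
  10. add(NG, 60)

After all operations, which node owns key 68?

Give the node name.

Answer: NF

Derivation:
Op 1: add NA@20 -> ring=[20:NA]
Op 2: route key 70: none >= 70, wrap to smallest pos 20 -> NA
Op 3: add NB@17 -> ring=[17:NB,20:NA]
Op 4: route key 31: none >= 31, wrap to smallest pos 17 -> NB
Op 5: add NC@9 -> ring=[9:NC,17:NB,20:NA]
Op 6: add ND@58 -> ring=[9:NC,17:NB,20:NA,58:ND]
Op 7: add NE@53 -> ring=[9:NC,17:NB,20:NA,53:NE,58:ND]
Op 8: remove NC -> ring=[17:NB,20:NA,53:NE,58:ND]
Op 9: add NF@13 -> ring=[13:NF,17:NB,20:NA,53:NE,58:ND]
Op 10: add NG@60 -> ring=[13:NF,17:NB,20:NA,53:NE,58:ND,60:NG]
Final route key 68: none >= 68, wrap to smallest pos 13 -> NF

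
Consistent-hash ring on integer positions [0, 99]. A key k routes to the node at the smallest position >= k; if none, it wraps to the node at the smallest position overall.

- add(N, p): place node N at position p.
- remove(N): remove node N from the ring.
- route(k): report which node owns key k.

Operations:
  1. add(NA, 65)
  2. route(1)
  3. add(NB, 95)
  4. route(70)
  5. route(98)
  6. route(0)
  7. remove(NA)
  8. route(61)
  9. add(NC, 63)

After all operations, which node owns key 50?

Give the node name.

Op 1: add NA@65 -> ring=[65:NA]
Op 2: route key 1: smallest pos >= 1 is 65 -> NA
Op 3: add NB@95 -> ring=[65:NA,95:NB]
Op 4: route key 70: smallest pos >= 70 is 95 -> NB
Op 5: route key 98: none >= 98, wrap to smallest pos 65 -> NA
Op 6: route key 0: smallest pos >= 0 is 65 -> NA
Op 7: remove NA -> ring=[95:NB]
Op 8: route key 61: smallest pos >= 61 is 95 -> NB
Op 9: add NC@63 -> ring=[63:NC,95:NB]
Final route key 50: smallest pos >= 50 is 63 -> NC

Answer: NC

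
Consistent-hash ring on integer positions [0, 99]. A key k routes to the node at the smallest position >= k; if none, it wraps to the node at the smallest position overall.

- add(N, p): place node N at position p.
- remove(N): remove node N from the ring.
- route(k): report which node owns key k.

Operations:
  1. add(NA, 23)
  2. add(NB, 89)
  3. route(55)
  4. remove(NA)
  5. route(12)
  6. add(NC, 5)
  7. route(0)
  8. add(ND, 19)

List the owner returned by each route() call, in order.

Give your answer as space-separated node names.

Answer: NB NB NC

Derivation:
Op 1: add NA@23 -> ring=[23:NA]
Op 2: add NB@89 -> ring=[23:NA,89:NB]
Op 3: route key 55: smallest pos >= 55 is 89 -> NB
Op 4: remove NA -> ring=[89:NB]
Op 5: route key 12: smallest pos >= 12 is 89 -> NB
Op 6: add NC@5 -> ring=[5:NC,89:NB]
Op 7: route key 0: smallest pos >= 0 is 5 -> NC
Op 8: add ND@19 -> ring=[5:NC,19:ND,89:NB]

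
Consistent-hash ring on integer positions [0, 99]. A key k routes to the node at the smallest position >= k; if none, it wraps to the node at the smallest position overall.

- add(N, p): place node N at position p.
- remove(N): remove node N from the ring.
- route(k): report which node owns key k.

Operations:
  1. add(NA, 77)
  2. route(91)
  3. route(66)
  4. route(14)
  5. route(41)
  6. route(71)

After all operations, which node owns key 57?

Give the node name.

Op 1: add NA@77 -> ring=[77:NA]
Op 2: route key 91: none >= 91, wrap to smallest pos 77 -> NA
Op 3: route key 66: smallest pos >= 66 is 77 -> NA
Op 4: route key 14: smallest pos >= 14 is 77 -> NA
Op 5: route key 41: smallest pos >= 41 is 77 -> NA
Op 6: route key 71: smallest pos >= 71 is 77 -> NA
Final route key 57: smallest pos >= 57 is 77 -> NA

Answer: NA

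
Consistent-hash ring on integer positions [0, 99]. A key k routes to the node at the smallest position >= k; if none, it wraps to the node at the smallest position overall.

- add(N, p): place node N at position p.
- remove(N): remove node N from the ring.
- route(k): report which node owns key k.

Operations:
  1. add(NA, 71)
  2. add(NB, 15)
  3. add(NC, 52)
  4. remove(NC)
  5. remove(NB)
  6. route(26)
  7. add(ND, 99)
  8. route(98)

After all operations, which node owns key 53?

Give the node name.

Op 1: add NA@71 -> ring=[71:NA]
Op 2: add NB@15 -> ring=[15:NB,71:NA]
Op 3: add NC@52 -> ring=[15:NB,52:NC,71:NA]
Op 4: remove NC -> ring=[15:NB,71:NA]
Op 5: remove NB -> ring=[71:NA]
Op 6: route key 26: smallest pos >= 26 is 71 -> NA
Op 7: add ND@99 -> ring=[71:NA,99:ND]
Op 8: route key 98: smallest pos >= 98 is 99 -> ND
Final route key 53: smallest pos >= 53 is 71 -> NA

Answer: NA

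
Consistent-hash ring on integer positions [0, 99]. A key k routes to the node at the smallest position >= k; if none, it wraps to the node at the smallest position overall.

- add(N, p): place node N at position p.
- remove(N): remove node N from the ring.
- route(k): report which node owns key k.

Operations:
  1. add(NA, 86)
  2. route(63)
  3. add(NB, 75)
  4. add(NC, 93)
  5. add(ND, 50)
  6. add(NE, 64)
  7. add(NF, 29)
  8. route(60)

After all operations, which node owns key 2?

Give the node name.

Answer: NF

Derivation:
Op 1: add NA@86 -> ring=[86:NA]
Op 2: route key 63: smallest pos >= 63 is 86 -> NA
Op 3: add NB@75 -> ring=[75:NB,86:NA]
Op 4: add NC@93 -> ring=[75:NB,86:NA,93:NC]
Op 5: add ND@50 -> ring=[50:ND,75:NB,86:NA,93:NC]
Op 6: add NE@64 -> ring=[50:ND,64:NE,75:NB,86:NA,93:NC]
Op 7: add NF@29 -> ring=[29:NF,50:ND,64:NE,75:NB,86:NA,93:NC]
Op 8: route key 60: smallest pos >= 60 is 64 -> NE
Final route key 2: smallest pos >= 2 is 29 -> NF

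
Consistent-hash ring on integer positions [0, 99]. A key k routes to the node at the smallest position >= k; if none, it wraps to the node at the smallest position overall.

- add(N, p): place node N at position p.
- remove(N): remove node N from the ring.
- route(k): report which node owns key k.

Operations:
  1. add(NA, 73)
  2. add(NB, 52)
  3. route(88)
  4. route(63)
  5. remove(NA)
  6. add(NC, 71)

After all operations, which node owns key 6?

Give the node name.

Answer: NB

Derivation:
Op 1: add NA@73 -> ring=[73:NA]
Op 2: add NB@52 -> ring=[52:NB,73:NA]
Op 3: route key 88: none >= 88, wrap to smallest pos 52 -> NB
Op 4: route key 63: smallest pos >= 63 is 73 -> NA
Op 5: remove NA -> ring=[52:NB]
Op 6: add NC@71 -> ring=[52:NB,71:NC]
Final route key 6: smallest pos >= 6 is 52 -> NB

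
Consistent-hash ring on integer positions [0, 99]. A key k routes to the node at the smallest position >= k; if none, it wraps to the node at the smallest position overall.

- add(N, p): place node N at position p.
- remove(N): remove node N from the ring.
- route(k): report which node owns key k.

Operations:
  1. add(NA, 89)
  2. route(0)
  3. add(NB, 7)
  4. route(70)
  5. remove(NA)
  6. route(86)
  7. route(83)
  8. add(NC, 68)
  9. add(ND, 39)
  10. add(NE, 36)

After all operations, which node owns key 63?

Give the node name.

Op 1: add NA@89 -> ring=[89:NA]
Op 2: route key 0: smallest pos >= 0 is 89 -> NA
Op 3: add NB@7 -> ring=[7:NB,89:NA]
Op 4: route key 70: smallest pos >= 70 is 89 -> NA
Op 5: remove NA -> ring=[7:NB]
Op 6: route key 86: none >= 86, wrap to smallest pos 7 -> NB
Op 7: route key 83: none >= 83, wrap to smallest pos 7 -> NB
Op 8: add NC@68 -> ring=[7:NB,68:NC]
Op 9: add ND@39 -> ring=[7:NB,39:ND,68:NC]
Op 10: add NE@36 -> ring=[7:NB,36:NE,39:ND,68:NC]
Final route key 63: smallest pos >= 63 is 68 -> NC

Answer: NC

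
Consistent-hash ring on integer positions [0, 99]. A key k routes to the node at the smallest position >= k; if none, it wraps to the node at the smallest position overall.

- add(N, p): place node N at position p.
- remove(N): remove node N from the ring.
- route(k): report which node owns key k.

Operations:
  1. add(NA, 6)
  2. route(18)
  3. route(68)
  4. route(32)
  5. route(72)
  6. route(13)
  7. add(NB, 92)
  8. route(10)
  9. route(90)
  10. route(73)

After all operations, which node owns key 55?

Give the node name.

Op 1: add NA@6 -> ring=[6:NA]
Op 2: route key 18: none >= 18, wrap to smallest pos 6 -> NA
Op 3: route key 68: none >= 68, wrap to smallest pos 6 -> NA
Op 4: route key 32: none >= 32, wrap to smallest pos 6 -> NA
Op 5: route key 72: none >= 72, wrap to smallest pos 6 -> NA
Op 6: route key 13: none >= 13, wrap to smallest pos 6 -> NA
Op 7: add NB@92 -> ring=[6:NA,92:NB]
Op 8: route key 10: smallest pos >= 10 is 92 -> NB
Op 9: route key 90: smallest pos >= 90 is 92 -> NB
Op 10: route key 73: smallest pos >= 73 is 92 -> NB
Final route key 55: smallest pos >= 55 is 92 -> NB

Answer: NB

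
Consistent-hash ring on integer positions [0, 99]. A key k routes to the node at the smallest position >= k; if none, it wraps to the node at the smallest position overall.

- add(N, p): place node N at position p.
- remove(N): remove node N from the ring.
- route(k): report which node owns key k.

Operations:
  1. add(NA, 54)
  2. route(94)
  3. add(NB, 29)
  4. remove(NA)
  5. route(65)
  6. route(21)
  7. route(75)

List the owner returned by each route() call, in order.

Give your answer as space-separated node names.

Answer: NA NB NB NB

Derivation:
Op 1: add NA@54 -> ring=[54:NA]
Op 2: route key 94: none >= 94, wrap to smallest pos 54 -> NA
Op 3: add NB@29 -> ring=[29:NB,54:NA]
Op 4: remove NA -> ring=[29:NB]
Op 5: route key 65: none >= 65, wrap to smallest pos 29 -> NB
Op 6: route key 21: smallest pos >= 21 is 29 -> NB
Op 7: route key 75: none >= 75, wrap to smallest pos 29 -> NB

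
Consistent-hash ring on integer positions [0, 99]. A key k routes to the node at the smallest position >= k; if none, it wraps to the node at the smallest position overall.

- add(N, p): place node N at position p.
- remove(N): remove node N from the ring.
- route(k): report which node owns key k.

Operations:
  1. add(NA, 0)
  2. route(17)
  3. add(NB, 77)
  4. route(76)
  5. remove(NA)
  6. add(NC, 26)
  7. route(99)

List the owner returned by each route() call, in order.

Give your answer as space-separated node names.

Op 1: add NA@0 -> ring=[0:NA]
Op 2: route key 17: none >= 17, wrap to smallest pos 0 -> NA
Op 3: add NB@77 -> ring=[0:NA,77:NB]
Op 4: route key 76: smallest pos >= 76 is 77 -> NB
Op 5: remove NA -> ring=[77:NB]
Op 6: add NC@26 -> ring=[26:NC,77:NB]
Op 7: route key 99: none >= 99, wrap to smallest pos 26 -> NC

Answer: NA NB NC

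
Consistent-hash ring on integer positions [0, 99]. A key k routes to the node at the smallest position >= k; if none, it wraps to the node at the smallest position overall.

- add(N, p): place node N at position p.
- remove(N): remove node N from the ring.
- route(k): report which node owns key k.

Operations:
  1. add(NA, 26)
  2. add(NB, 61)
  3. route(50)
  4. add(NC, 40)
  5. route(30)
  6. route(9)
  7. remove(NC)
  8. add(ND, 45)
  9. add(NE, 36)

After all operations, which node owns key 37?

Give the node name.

Op 1: add NA@26 -> ring=[26:NA]
Op 2: add NB@61 -> ring=[26:NA,61:NB]
Op 3: route key 50: smallest pos >= 50 is 61 -> NB
Op 4: add NC@40 -> ring=[26:NA,40:NC,61:NB]
Op 5: route key 30: smallest pos >= 30 is 40 -> NC
Op 6: route key 9: smallest pos >= 9 is 26 -> NA
Op 7: remove NC -> ring=[26:NA,61:NB]
Op 8: add ND@45 -> ring=[26:NA,45:ND,61:NB]
Op 9: add NE@36 -> ring=[26:NA,36:NE,45:ND,61:NB]
Final route key 37: smallest pos >= 37 is 45 -> ND

Answer: ND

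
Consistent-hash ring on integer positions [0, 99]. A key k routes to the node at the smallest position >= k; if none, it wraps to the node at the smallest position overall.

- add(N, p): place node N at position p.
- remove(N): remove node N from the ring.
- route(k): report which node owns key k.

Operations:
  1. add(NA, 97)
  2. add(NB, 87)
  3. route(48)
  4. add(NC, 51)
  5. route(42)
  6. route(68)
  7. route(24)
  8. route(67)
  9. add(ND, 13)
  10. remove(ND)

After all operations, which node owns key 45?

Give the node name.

Answer: NC

Derivation:
Op 1: add NA@97 -> ring=[97:NA]
Op 2: add NB@87 -> ring=[87:NB,97:NA]
Op 3: route key 48: smallest pos >= 48 is 87 -> NB
Op 4: add NC@51 -> ring=[51:NC,87:NB,97:NA]
Op 5: route key 42: smallest pos >= 42 is 51 -> NC
Op 6: route key 68: smallest pos >= 68 is 87 -> NB
Op 7: route key 24: smallest pos >= 24 is 51 -> NC
Op 8: route key 67: smallest pos >= 67 is 87 -> NB
Op 9: add ND@13 -> ring=[13:ND,51:NC,87:NB,97:NA]
Op 10: remove ND -> ring=[51:NC,87:NB,97:NA]
Final route key 45: smallest pos >= 45 is 51 -> NC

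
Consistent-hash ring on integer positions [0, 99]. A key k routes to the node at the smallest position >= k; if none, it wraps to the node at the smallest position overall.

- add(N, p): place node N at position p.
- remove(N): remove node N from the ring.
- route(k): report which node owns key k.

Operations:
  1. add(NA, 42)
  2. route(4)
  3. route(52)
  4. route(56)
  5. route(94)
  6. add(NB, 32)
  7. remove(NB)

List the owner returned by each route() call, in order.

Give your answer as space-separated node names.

Op 1: add NA@42 -> ring=[42:NA]
Op 2: route key 4: smallest pos >= 4 is 42 -> NA
Op 3: route key 52: none >= 52, wrap to smallest pos 42 -> NA
Op 4: route key 56: none >= 56, wrap to smallest pos 42 -> NA
Op 5: route key 94: none >= 94, wrap to smallest pos 42 -> NA
Op 6: add NB@32 -> ring=[32:NB,42:NA]
Op 7: remove NB -> ring=[42:NA]

Answer: NA NA NA NA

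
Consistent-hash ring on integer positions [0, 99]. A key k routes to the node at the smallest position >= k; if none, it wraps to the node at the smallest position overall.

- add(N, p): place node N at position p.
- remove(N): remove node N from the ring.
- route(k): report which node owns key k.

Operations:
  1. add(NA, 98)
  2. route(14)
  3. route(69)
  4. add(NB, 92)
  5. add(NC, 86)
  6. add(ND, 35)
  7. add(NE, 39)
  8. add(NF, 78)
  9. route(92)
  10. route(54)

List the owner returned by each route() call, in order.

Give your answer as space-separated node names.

Answer: NA NA NB NF

Derivation:
Op 1: add NA@98 -> ring=[98:NA]
Op 2: route key 14: smallest pos >= 14 is 98 -> NA
Op 3: route key 69: smallest pos >= 69 is 98 -> NA
Op 4: add NB@92 -> ring=[92:NB,98:NA]
Op 5: add NC@86 -> ring=[86:NC,92:NB,98:NA]
Op 6: add ND@35 -> ring=[35:ND,86:NC,92:NB,98:NA]
Op 7: add NE@39 -> ring=[35:ND,39:NE,86:NC,92:NB,98:NA]
Op 8: add NF@78 -> ring=[35:ND,39:NE,78:NF,86:NC,92:NB,98:NA]
Op 9: route key 92: smallest pos >= 92 is 92 -> NB
Op 10: route key 54: smallest pos >= 54 is 78 -> NF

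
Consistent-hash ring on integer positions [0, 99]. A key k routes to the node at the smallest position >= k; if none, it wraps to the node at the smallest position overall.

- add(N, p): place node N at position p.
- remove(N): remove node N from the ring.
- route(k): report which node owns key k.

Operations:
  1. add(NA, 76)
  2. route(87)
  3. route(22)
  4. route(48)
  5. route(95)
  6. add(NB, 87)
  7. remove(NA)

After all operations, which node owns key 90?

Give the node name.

Answer: NB

Derivation:
Op 1: add NA@76 -> ring=[76:NA]
Op 2: route key 87: none >= 87, wrap to smallest pos 76 -> NA
Op 3: route key 22: smallest pos >= 22 is 76 -> NA
Op 4: route key 48: smallest pos >= 48 is 76 -> NA
Op 5: route key 95: none >= 95, wrap to smallest pos 76 -> NA
Op 6: add NB@87 -> ring=[76:NA,87:NB]
Op 7: remove NA -> ring=[87:NB]
Final route key 90: none >= 90, wrap to smallest pos 87 -> NB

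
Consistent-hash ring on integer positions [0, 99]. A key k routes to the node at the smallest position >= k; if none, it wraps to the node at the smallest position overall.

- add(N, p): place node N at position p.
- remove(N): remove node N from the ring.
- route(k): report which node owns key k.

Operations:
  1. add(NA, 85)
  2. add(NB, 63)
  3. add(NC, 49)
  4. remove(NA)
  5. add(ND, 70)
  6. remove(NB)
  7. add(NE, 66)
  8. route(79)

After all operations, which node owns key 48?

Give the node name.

Op 1: add NA@85 -> ring=[85:NA]
Op 2: add NB@63 -> ring=[63:NB,85:NA]
Op 3: add NC@49 -> ring=[49:NC,63:NB,85:NA]
Op 4: remove NA -> ring=[49:NC,63:NB]
Op 5: add ND@70 -> ring=[49:NC,63:NB,70:ND]
Op 6: remove NB -> ring=[49:NC,70:ND]
Op 7: add NE@66 -> ring=[49:NC,66:NE,70:ND]
Op 8: route key 79: none >= 79, wrap to smallest pos 49 -> NC
Final route key 48: smallest pos >= 48 is 49 -> NC

Answer: NC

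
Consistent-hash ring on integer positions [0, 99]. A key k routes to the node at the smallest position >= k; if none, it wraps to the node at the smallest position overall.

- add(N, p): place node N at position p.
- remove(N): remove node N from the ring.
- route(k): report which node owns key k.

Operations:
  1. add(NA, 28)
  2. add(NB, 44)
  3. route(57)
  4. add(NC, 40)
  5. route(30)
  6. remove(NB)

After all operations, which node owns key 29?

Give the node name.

Op 1: add NA@28 -> ring=[28:NA]
Op 2: add NB@44 -> ring=[28:NA,44:NB]
Op 3: route key 57: none >= 57, wrap to smallest pos 28 -> NA
Op 4: add NC@40 -> ring=[28:NA,40:NC,44:NB]
Op 5: route key 30: smallest pos >= 30 is 40 -> NC
Op 6: remove NB -> ring=[28:NA,40:NC]
Final route key 29: smallest pos >= 29 is 40 -> NC

Answer: NC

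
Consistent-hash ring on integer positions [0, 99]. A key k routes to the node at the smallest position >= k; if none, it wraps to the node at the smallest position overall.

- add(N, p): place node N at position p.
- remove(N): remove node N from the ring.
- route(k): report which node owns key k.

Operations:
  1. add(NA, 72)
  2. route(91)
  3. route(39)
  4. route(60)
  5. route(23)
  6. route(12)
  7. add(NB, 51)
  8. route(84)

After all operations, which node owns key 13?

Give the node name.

Op 1: add NA@72 -> ring=[72:NA]
Op 2: route key 91: none >= 91, wrap to smallest pos 72 -> NA
Op 3: route key 39: smallest pos >= 39 is 72 -> NA
Op 4: route key 60: smallest pos >= 60 is 72 -> NA
Op 5: route key 23: smallest pos >= 23 is 72 -> NA
Op 6: route key 12: smallest pos >= 12 is 72 -> NA
Op 7: add NB@51 -> ring=[51:NB,72:NA]
Op 8: route key 84: none >= 84, wrap to smallest pos 51 -> NB
Final route key 13: smallest pos >= 13 is 51 -> NB

Answer: NB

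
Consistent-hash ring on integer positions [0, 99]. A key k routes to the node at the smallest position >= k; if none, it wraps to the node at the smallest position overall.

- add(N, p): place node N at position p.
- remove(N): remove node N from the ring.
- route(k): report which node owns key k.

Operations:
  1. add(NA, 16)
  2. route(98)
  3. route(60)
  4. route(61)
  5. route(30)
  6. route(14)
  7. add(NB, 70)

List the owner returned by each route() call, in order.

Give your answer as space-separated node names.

Answer: NA NA NA NA NA

Derivation:
Op 1: add NA@16 -> ring=[16:NA]
Op 2: route key 98: none >= 98, wrap to smallest pos 16 -> NA
Op 3: route key 60: none >= 60, wrap to smallest pos 16 -> NA
Op 4: route key 61: none >= 61, wrap to smallest pos 16 -> NA
Op 5: route key 30: none >= 30, wrap to smallest pos 16 -> NA
Op 6: route key 14: smallest pos >= 14 is 16 -> NA
Op 7: add NB@70 -> ring=[16:NA,70:NB]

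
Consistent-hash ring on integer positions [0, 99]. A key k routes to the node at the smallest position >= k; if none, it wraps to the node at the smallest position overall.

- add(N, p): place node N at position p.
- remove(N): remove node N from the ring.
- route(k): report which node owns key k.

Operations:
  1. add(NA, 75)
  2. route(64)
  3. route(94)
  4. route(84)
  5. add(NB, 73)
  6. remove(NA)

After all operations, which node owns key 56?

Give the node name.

Answer: NB

Derivation:
Op 1: add NA@75 -> ring=[75:NA]
Op 2: route key 64: smallest pos >= 64 is 75 -> NA
Op 3: route key 94: none >= 94, wrap to smallest pos 75 -> NA
Op 4: route key 84: none >= 84, wrap to smallest pos 75 -> NA
Op 5: add NB@73 -> ring=[73:NB,75:NA]
Op 6: remove NA -> ring=[73:NB]
Final route key 56: smallest pos >= 56 is 73 -> NB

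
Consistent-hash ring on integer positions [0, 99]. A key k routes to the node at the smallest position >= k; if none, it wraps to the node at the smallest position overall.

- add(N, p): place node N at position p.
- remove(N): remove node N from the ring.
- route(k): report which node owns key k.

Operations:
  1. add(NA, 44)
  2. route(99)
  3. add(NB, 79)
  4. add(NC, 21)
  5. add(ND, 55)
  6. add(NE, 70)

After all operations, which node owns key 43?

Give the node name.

Op 1: add NA@44 -> ring=[44:NA]
Op 2: route key 99: none >= 99, wrap to smallest pos 44 -> NA
Op 3: add NB@79 -> ring=[44:NA,79:NB]
Op 4: add NC@21 -> ring=[21:NC,44:NA,79:NB]
Op 5: add ND@55 -> ring=[21:NC,44:NA,55:ND,79:NB]
Op 6: add NE@70 -> ring=[21:NC,44:NA,55:ND,70:NE,79:NB]
Final route key 43: smallest pos >= 43 is 44 -> NA

Answer: NA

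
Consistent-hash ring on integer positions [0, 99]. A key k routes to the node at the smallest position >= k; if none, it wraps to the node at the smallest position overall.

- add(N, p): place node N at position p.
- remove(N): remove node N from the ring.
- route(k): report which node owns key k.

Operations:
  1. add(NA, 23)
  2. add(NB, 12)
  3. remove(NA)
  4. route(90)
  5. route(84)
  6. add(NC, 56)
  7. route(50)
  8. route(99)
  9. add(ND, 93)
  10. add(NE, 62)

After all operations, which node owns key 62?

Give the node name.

Answer: NE

Derivation:
Op 1: add NA@23 -> ring=[23:NA]
Op 2: add NB@12 -> ring=[12:NB,23:NA]
Op 3: remove NA -> ring=[12:NB]
Op 4: route key 90: none >= 90, wrap to smallest pos 12 -> NB
Op 5: route key 84: none >= 84, wrap to smallest pos 12 -> NB
Op 6: add NC@56 -> ring=[12:NB,56:NC]
Op 7: route key 50: smallest pos >= 50 is 56 -> NC
Op 8: route key 99: none >= 99, wrap to smallest pos 12 -> NB
Op 9: add ND@93 -> ring=[12:NB,56:NC,93:ND]
Op 10: add NE@62 -> ring=[12:NB,56:NC,62:NE,93:ND]
Final route key 62: smallest pos >= 62 is 62 -> NE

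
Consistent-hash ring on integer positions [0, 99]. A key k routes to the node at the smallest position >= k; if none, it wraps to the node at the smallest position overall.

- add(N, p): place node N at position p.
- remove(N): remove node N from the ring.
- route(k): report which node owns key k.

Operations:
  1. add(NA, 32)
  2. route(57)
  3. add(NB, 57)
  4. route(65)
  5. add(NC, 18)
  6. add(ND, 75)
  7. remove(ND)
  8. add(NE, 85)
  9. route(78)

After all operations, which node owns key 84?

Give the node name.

Answer: NE

Derivation:
Op 1: add NA@32 -> ring=[32:NA]
Op 2: route key 57: none >= 57, wrap to smallest pos 32 -> NA
Op 3: add NB@57 -> ring=[32:NA,57:NB]
Op 4: route key 65: none >= 65, wrap to smallest pos 32 -> NA
Op 5: add NC@18 -> ring=[18:NC,32:NA,57:NB]
Op 6: add ND@75 -> ring=[18:NC,32:NA,57:NB,75:ND]
Op 7: remove ND -> ring=[18:NC,32:NA,57:NB]
Op 8: add NE@85 -> ring=[18:NC,32:NA,57:NB,85:NE]
Op 9: route key 78: smallest pos >= 78 is 85 -> NE
Final route key 84: smallest pos >= 84 is 85 -> NE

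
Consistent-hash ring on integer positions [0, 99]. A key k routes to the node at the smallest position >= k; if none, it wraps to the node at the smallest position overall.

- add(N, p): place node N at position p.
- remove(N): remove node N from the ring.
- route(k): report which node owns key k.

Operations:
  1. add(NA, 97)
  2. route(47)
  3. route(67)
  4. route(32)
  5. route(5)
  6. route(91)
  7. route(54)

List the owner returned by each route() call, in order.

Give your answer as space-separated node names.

Answer: NA NA NA NA NA NA

Derivation:
Op 1: add NA@97 -> ring=[97:NA]
Op 2: route key 47: smallest pos >= 47 is 97 -> NA
Op 3: route key 67: smallest pos >= 67 is 97 -> NA
Op 4: route key 32: smallest pos >= 32 is 97 -> NA
Op 5: route key 5: smallest pos >= 5 is 97 -> NA
Op 6: route key 91: smallest pos >= 91 is 97 -> NA
Op 7: route key 54: smallest pos >= 54 is 97 -> NA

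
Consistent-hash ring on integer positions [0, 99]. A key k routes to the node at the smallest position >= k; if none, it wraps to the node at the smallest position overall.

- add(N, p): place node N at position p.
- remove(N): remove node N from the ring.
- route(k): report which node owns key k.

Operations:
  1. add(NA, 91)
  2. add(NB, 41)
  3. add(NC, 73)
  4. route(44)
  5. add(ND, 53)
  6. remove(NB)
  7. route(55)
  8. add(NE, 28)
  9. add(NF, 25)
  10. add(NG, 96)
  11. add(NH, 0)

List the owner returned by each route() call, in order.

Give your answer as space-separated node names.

Answer: NC NC

Derivation:
Op 1: add NA@91 -> ring=[91:NA]
Op 2: add NB@41 -> ring=[41:NB,91:NA]
Op 3: add NC@73 -> ring=[41:NB,73:NC,91:NA]
Op 4: route key 44: smallest pos >= 44 is 73 -> NC
Op 5: add ND@53 -> ring=[41:NB,53:ND,73:NC,91:NA]
Op 6: remove NB -> ring=[53:ND,73:NC,91:NA]
Op 7: route key 55: smallest pos >= 55 is 73 -> NC
Op 8: add NE@28 -> ring=[28:NE,53:ND,73:NC,91:NA]
Op 9: add NF@25 -> ring=[25:NF,28:NE,53:ND,73:NC,91:NA]
Op 10: add NG@96 -> ring=[25:NF,28:NE,53:ND,73:NC,91:NA,96:NG]
Op 11: add NH@0 -> ring=[0:NH,25:NF,28:NE,53:ND,73:NC,91:NA,96:NG]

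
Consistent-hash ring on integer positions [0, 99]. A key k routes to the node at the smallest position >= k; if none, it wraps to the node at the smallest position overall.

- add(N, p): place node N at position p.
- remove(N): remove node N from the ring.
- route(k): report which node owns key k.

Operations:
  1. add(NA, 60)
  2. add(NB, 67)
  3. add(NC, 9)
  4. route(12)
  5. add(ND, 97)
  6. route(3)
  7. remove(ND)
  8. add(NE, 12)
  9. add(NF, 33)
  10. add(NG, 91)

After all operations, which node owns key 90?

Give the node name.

Answer: NG

Derivation:
Op 1: add NA@60 -> ring=[60:NA]
Op 2: add NB@67 -> ring=[60:NA,67:NB]
Op 3: add NC@9 -> ring=[9:NC,60:NA,67:NB]
Op 4: route key 12: smallest pos >= 12 is 60 -> NA
Op 5: add ND@97 -> ring=[9:NC,60:NA,67:NB,97:ND]
Op 6: route key 3: smallest pos >= 3 is 9 -> NC
Op 7: remove ND -> ring=[9:NC,60:NA,67:NB]
Op 8: add NE@12 -> ring=[9:NC,12:NE,60:NA,67:NB]
Op 9: add NF@33 -> ring=[9:NC,12:NE,33:NF,60:NA,67:NB]
Op 10: add NG@91 -> ring=[9:NC,12:NE,33:NF,60:NA,67:NB,91:NG]
Final route key 90: smallest pos >= 90 is 91 -> NG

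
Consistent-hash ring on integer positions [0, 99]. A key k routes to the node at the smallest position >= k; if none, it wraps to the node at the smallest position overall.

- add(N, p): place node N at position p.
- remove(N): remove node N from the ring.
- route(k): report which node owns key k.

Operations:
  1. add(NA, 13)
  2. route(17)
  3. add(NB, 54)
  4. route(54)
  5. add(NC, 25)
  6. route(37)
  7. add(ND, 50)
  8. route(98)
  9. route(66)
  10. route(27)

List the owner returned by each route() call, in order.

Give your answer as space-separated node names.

Op 1: add NA@13 -> ring=[13:NA]
Op 2: route key 17: none >= 17, wrap to smallest pos 13 -> NA
Op 3: add NB@54 -> ring=[13:NA,54:NB]
Op 4: route key 54: smallest pos >= 54 is 54 -> NB
Op 5: add NC@25 -> ring=[13:NA,25:NC,54:NB]
Op 6: route key 37: smallest pos >= 37 is 54 -> NB
Op 7: add ND@50 -> ring=[13:NA,25:NC,50:ND,54:NB]
Op 8: route key 98: none >= 98, wrap to smallest pos 13 -> NA
Op 9: route key 66: none >= 66, wrap to smallest pos 13 -> NA
Op 10: route key 27: smallest pos >= 27 is 50 -> ND

Answer: NA NB NB NA NA ND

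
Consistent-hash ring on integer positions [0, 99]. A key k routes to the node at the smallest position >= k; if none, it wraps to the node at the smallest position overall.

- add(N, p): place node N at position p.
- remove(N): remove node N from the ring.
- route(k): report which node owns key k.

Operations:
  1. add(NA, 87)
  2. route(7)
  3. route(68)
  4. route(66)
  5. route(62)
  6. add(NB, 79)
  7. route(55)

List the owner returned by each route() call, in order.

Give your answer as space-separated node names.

Answer: NA NA NA NA NB

Derivation:
Op 1: add NA@87 -> ring=[87:NA]
Op 2: route key 7: smallest pos >= 7 is 87 -> NA
Op 3: route key 68: smallest pos >= 68 is 87 -> NA
Op 4: route key 66: smallest pos >= 66 is 87 -> NA
Op 5: route key 62: smallest pos >= 62 is 87 -> NA
Op 6: add NB@79 -> ring=[79:NB,87:NA]
Op 7: route key 55: smallest pos >= 55 is 79 -> NB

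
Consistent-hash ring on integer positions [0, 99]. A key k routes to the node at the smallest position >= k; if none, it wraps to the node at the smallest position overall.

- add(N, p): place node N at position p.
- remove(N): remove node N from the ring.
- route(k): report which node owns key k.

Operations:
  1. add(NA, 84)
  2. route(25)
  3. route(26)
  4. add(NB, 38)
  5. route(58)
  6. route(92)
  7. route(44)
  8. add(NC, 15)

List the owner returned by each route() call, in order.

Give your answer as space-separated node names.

Op 1: add NA@84 -> ring=[84:NA]
Op 2: route key 25: smallest pos >= 25 is 84 -> NA
Op 3: route key 26: smallest pos >= 26 is 84 -> NA
Op 4: add NB@38 -> ring=[38:NB,84:NA]
Op 5: route key 58: smallest pos >= 58 is 84 -> NA
Op 6: route key 92: none >= 92, wrap to smallest pos 38 -> NB
Op 7: route key 44: smallest pos >= 44 is 84 -> NA
Op 8: add NC@15 -> ring=[15:NC,38:NB,84:NA]

Answer: NA NA NA NB NA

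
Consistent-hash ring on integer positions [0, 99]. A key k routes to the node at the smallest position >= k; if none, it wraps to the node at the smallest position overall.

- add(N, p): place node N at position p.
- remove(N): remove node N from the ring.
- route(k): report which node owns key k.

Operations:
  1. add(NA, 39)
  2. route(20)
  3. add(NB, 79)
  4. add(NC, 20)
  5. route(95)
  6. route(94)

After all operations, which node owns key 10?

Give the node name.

Op 1: add NA@39 -> ring=[39:NA]
Op 2: route key 20: smallest pos >= 20 is 39 -> NA
Op 3: add NB@79 -> ring=[39:NA,79:NB]
Op 4: add NC@20 -> ring=[20:NC,39:NA,79:NB]
Op 5: route key 95: none >= 95, wrap to smallest pos 20 -> NC
Op 6: route key 94: none >= 94, wrap to smallest pos 20 -> NC
Final route key 10: smallest pos >= 10 is 20 -> NC

Answer: NC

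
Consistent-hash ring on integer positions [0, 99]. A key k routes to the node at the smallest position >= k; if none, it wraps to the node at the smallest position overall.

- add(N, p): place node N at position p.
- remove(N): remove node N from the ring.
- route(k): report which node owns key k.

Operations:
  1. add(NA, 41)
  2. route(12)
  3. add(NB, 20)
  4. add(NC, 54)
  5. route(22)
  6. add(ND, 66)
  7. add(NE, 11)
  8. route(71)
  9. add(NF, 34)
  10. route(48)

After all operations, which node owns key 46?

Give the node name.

Answer: NC

Derivation:
Op 1: add NA@41 -> ring=[41:NA]
Op 2: route key 12: smallest pos >= 12 is 41 -> NA
Op 3: add NB@20 -> ring=[20:NB,41:NA]
Op 4: add NC@54 -> ring=[20:NB,41:NA,54:NC]
Op 5: route key 22: smallest pos >= 22 is 41 -> NA
Op 6: add ND@66 -> ring=[20:NB,41:NA,54:NC,66:ND]
Op 7: add NE@11 -> ring=[11:NE,20:NB,41:NA,54:NC,66:ND]
Op 8: route key 71: none >= 71, wrap to smallest pos 11 -> NE
Op 9: add NF@34 -> ring=[11:NE,20:NB,34:NF,41:NA,54:NC,66:ND]
Op 10: route key 48: smallest pos >= 48 is 54 -> NC
Final route key 46: smallest pos >= 46 is 54 -> NC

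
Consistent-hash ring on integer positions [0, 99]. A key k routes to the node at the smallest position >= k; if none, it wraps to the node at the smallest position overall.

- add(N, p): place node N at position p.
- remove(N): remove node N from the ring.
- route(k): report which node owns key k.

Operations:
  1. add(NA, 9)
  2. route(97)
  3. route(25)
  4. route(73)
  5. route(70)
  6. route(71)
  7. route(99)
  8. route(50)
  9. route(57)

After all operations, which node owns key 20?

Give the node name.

Answer: NA

Derivation:
Op 1: add NA@9 -> ring=[9:NA]
Op 2: route key 97: none >= 97, wrap to smallest pos 9 -> NA
Op 3: route key 25: none >= 25, wrap to smallest pos 9 -> NA
Op 4: route key 73: none >= 73, wrap to smallest pos 9 -> NA
Op 5: route key 70: none >= 70, wrap to smallest pos 9 -> NA
Op 6: route key 71: none >= 71, wrap to smallest pos 9 -> NA
Op 7: route key 99: none >= 99, wrap to smallest pos 9 -> NA
Op 8: route key 50: none >= 50, wrap to smallest pos 9 -> NA
Op 9: route key 57: none >= 57, wrap to smallest pos 9 -> NA
Final route key 20: none >= 20, wrap to smallest pos 9 -> NA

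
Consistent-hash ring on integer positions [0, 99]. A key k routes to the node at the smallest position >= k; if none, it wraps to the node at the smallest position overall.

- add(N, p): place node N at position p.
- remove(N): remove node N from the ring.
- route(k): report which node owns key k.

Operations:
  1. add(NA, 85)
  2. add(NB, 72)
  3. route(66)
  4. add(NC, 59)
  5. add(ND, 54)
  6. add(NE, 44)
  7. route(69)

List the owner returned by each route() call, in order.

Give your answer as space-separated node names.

Op 1: add NA@85 -> ring=[85:NA]
Op 2: add NB@72 -> ring=[72:NB,85:NA]
Op 3: route key 66: smallest pos >= 66 is 72 -> NB
Op 4: add NC@59 -> ring=[59:NC,72:NB,85:NA]
Op 5: add ND@54 -> ring=[54:ND,59:NC,72:NB,85:NA]
Op 6: add NE@44 -> ring=[44:NE,54:ND,59:NC,72:NB,85:NA]
Op 7: route key 69: smallest pos >= 69 is 72 -> NB

Answer: NB NB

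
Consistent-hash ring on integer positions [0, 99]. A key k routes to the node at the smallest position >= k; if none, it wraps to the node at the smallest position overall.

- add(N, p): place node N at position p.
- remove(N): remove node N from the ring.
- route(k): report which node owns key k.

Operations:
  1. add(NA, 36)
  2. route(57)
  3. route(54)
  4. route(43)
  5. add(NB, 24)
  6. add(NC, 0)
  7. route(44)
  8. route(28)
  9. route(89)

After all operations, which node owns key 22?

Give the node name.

Op 1: add NA@36 -> ring=[36:NA]
Op 2: route key 57: none >= 57, wrap to smallest pos 36 -> NA
Op 3: route key 54: none >= 54, wrap to smallest pos 36 -> NA
Op 4: route key 43: none >= 43, wrap to smallest pos 36 -> NA
Op 5: add NB@24 -> ring=[24:NB,36:NA]
Op 6: add NC@0 -> ring=[0:NC,24:NB,36:NA]
Op 7: route key 44: none >= 44, wrap to smallest pos 0 -> NC
Op 8: route key 28: smallest pos >= 28 is 36 -> NA
Op 9: route key 89: none >= 89, wrap to smallest pos 0 -> NC
Final route key 22: smallest pos >= 22 is 24 -> NB

Answer: NB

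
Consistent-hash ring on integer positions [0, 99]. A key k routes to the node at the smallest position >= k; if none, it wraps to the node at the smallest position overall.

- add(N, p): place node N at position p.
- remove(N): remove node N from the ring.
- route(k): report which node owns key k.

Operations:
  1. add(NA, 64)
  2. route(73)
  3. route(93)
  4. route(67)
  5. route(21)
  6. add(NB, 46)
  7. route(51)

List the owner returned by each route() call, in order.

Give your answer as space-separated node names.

Op 1: add NA@64 -> ring=[64:NA]
Op 2: route key 73: none >= 73, wrap to smallest pos 64 -> NA
Op 3: route key 93: none >= 93, wrap to smallest pos 64 -> NA
Op 4: route key 67: none >= 67, wrap to smallest pos 64 -> NA
Op 5: route key 21: smallest pos >= 21 is 64 -> NA
Op 6: add NB@46 -> ring=[46:NB,64:NA]
Op 7: route key 51: smallest pos >= 51 is 64 -> NA

Answer: NA NA NA NA NA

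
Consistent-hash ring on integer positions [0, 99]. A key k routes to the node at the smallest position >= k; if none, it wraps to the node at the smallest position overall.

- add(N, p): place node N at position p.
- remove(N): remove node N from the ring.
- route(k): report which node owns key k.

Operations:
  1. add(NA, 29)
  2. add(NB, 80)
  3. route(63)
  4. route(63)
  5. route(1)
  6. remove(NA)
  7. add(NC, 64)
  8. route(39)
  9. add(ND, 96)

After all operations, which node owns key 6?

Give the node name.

Answer: NC

Derivation:
Op 1: add NA@29 -> ring=[29:NA]
Op 2: add NB@80 -> ring=[29:NA,80:NB]
Op 3: route key 63: smallest pos >= 63 is 80 -> NB
Op 4: route key 63: smallest pos >= 63 is 80 -> NB
Op 5: route key 1: smallest pos >= 1 is 29 -> NA
Op 6: remove NA -> ring=[80:NB]
Op 7: add NC@64 -> ring=[64:NC,80:NB]
Op 8: route key 39: smallest pos >= 39 is 64 -> NC
Op 9: add ND@96 -> ring=[64:NC,80:NB,96:ND]
Final route key 6: smallest pos >= 6 is 64 -> NC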